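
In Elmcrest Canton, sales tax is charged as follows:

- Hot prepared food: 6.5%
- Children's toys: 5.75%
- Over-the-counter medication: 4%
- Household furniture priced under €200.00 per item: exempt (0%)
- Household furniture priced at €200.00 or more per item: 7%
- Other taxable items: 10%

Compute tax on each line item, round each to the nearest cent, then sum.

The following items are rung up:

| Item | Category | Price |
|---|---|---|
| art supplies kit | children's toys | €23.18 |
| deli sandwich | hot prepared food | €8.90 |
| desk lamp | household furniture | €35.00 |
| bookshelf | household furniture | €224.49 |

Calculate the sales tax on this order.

€17.62

Art supplies kit €23.18: children's toys → 5.75% → €1.33
Deli sandwich €8.90: hot prepared food → 6.5% → €0.58
Desk lamp €35.00: household furniture, under €200.00 → 0% → €0.00
Bookshelf €224.49: household furniture, €200.00 or more → 7% → €15.71
Total tax = €1.33 + €0.58 + €15.71 = €17.62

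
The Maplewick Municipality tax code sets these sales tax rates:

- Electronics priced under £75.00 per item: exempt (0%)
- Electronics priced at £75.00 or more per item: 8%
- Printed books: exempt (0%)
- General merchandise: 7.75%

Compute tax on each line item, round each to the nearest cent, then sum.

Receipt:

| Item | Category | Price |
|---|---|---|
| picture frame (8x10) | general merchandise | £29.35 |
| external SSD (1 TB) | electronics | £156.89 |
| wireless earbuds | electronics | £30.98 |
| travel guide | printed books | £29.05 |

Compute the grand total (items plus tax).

Picture frame (8x10) £29.35: general merchandise → 7.75% → £2.27
External SSD (1 TB) £156.89: electronics, £75.00 or more → 8% → £12.55
Wireless earbuds £30.98: electronics, under £75.00 → 0% → £0.00
Travel guide £29.05: printed books → 0% → £0.00
Subtotal = £246.27; tax = £14.82; total due = £261.09

£261.09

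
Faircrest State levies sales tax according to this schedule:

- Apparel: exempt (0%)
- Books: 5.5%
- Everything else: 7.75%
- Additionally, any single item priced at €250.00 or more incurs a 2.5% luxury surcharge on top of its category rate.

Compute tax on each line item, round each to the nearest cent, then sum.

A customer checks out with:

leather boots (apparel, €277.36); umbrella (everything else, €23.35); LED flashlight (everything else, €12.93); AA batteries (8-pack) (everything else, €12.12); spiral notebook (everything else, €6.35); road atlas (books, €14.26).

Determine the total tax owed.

€11.95

Leather boots €277.36: apparel → 0% + 2.5% surcharge = 2.5% → €6.93
Umbrella €23.35: everything else → 7.75% → €1.81
LED flashlight €12.93: everything else → 7.75% → €1.00
AA batteries (8-pack) €12.12: everything else → 7.75% → €0.94
Spiral notebook €6.35: everything else → 7.75% → €0.49
Road atlas €14.26: books → 5.5% → €0.78
Total tax = €6.93 + €1.81 + €1.00 + €0.94 + €0.49 + €0.78 = €11.95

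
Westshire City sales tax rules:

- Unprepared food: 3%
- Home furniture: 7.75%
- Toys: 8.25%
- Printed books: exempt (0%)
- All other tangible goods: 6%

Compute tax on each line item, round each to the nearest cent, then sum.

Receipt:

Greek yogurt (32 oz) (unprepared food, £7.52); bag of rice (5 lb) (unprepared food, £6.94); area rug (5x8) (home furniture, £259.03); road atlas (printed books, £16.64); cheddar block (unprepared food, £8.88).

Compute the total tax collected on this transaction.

£20.78

Greek yogurt (32 oz) £7.52: unprepared food → 3% → £0.23
Bag of rice (5 lb) £6.94: unprepared food → 3% → £0.21
Area rug (5x8) £259.03: home furniture → 7.75% → £20.07
Road atlas £16.64: printed books → 0% → £0.00
Cheddar block £8.88: unprepared food → 3% → £0.27
Total tax = £0.23 + £0.21 + £20.07 + £0.27 = £20.78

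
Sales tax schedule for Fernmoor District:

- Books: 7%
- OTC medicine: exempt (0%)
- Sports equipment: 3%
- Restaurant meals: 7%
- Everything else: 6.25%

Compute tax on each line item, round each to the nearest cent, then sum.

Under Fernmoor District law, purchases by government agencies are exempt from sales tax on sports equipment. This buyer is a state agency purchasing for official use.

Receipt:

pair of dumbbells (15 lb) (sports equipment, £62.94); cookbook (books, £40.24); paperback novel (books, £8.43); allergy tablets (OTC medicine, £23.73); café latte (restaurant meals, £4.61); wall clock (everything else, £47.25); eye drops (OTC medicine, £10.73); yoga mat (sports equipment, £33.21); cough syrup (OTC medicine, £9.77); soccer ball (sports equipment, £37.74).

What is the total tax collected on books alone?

Cookbook £40.24: books → 7% → £2.82
Paperback novel £8.43: books → 7% → £0.59
Tax on books = £2.82 + £0.59 = £3.41

£3.41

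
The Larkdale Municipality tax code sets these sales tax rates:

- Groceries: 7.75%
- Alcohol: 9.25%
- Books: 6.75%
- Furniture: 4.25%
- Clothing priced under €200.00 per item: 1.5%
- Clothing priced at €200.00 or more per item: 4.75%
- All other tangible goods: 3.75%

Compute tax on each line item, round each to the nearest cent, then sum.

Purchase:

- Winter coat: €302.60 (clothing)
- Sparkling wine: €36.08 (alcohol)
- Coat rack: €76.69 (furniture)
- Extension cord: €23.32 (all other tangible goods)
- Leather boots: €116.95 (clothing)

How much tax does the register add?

€23.59

Winter coat €302.60: clothing, €200.00 or more → 4.75% → €14.37
Sparkling wine €36.08: alcohol → 9.25% → €3.34
Coat rack €76.69: furniture → 4.25% → €3.26
Extension cord €23.32: all other tangible goods → 3.75% → €0.87
Leather boots €116.95: clothing, under €200.00 → 1.5% → €1.75
Total tax = €14.37 + €3.34 + €3.26 + €0.87 + €1.75 = €23.59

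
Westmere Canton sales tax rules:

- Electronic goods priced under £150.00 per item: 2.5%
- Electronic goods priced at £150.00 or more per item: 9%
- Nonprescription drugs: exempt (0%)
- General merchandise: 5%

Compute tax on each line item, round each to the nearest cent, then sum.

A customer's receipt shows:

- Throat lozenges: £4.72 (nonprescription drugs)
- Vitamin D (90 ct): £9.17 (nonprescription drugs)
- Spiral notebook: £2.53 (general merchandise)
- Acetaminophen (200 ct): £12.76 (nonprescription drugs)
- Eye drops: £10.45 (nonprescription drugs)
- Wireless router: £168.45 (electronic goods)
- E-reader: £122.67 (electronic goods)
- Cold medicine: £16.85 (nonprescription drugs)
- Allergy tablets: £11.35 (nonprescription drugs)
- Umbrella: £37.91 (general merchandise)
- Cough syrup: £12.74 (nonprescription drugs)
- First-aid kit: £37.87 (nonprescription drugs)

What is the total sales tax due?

£20.26

Throat lozenges £4.72: nonprescription drugs → 0% → £0.00
Vitamin D (90 ct) £9.17: nonprescription drugs → 0% → £0.00
Spiral notebook £2.53: general merchandise → 5% → £0.13
Acetaminophen (200 ct) £12.76: nonprescription drugs → 0% → £0.00
Eye drops £10.45: nonprescription drugs → 0% → £0.00
Wireless router £168.45: electronic goods, £150.00 or more → 9% → £15.16
E-reader £122.67: electronic goods, under £150.00 → 2.5% → £3.07
Cold medicine £16.85: nonprescription drugs → 0% → £0.00
Allergy tablets £11.35: nonprescription drugs → 0% → £0.00
Umbrella £37.91: general merchandise → 5% → £1.90
Cough syrup £12.74: nonprescription drugs → 0% → £0.00
First-aid kit £37.87: nonprescription drugs → 0% → £0.00
Total tax = £0.13 + £15.16 + £3.07 + £1.90 = £20.26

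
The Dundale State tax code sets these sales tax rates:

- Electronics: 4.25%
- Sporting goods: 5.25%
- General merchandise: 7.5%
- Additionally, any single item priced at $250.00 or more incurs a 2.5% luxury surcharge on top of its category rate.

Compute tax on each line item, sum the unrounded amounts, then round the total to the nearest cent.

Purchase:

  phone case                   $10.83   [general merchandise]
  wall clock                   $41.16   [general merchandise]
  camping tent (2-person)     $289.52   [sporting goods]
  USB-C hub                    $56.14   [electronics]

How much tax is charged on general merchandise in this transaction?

$3.90

Phone case $10.83: general merchandise → 7.5% → $0.81225
Wall clock $41.16: general merchandise → 7.5% → $3.087
Tax on general merchandise: unrounded sum = $3.89925 → $3.90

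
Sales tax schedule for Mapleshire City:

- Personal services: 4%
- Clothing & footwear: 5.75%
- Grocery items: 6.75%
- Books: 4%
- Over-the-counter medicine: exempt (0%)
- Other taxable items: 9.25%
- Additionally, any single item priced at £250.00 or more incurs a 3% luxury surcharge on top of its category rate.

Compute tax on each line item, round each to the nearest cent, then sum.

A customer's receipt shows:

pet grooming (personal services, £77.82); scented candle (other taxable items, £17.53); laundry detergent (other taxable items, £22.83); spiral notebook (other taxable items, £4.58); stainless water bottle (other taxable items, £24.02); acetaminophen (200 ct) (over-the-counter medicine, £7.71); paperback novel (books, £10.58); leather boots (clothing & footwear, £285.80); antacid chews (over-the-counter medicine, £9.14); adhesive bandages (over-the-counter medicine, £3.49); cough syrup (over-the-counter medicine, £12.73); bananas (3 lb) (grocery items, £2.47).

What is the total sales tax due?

£35.08

Pet grooming £77.82: personal services → 4% → £3.11
Scented candle £17.53: other taxable items → 9.25% → £1.62
Laundry detergent £22.83: other taxable items → 9.25% → £2.11
Spiral notebook £4.58: other taxable items → 9.25% → £0.42
Stainless water bottle £24.02: other taxable items → 9.25% → £2.22
Acetaminophen (200 ct) £7.71: over-the-counter medicine → 0% → £0.00
Paperback novel £10.58: books → 4% → £0.42
Leather boots £285.80: clothing & footwear → 5.75% + 3% surcharge = 8.75% → £25.01
Antacid chews £9.14: over-the-counter medicine → 0% → £0.00
Adhesive bandages £3.49: over-the-counter medicine → 0% → £0.00
Cough syrup £12.73: over-the-counter medicine → 0% → £0.00
Bananas (3 lb) £2.47: grocery items → 6.75% → £0.17
Total tax = £3.11 + £1.62 + £2.11 + £0.42 + £2.22 + £0.42 + £25.01 + £0.17 = £35.08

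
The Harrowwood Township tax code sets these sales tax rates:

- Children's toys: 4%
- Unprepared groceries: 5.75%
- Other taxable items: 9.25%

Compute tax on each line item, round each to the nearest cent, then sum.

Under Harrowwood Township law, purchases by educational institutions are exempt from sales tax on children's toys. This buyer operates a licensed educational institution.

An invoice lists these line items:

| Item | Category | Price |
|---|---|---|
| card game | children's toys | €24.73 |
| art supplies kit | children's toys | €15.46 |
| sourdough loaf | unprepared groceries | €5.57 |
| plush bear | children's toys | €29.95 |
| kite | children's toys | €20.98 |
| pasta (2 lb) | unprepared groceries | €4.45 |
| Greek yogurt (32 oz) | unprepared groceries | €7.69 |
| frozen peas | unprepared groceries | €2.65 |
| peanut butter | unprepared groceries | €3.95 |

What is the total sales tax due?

€1.40

Card game €24.73: children's toys, buyer-exempt → 0% → €0.00
Art supplies kit €15.46: children's toys, buyer-exempt → 0% → €0.00
Sourdough loaf €5.57: unprepared groceries → 5.75% → €0.32
Plush bear €29.95: children's toys, buyer-exempt → 0% → €0.00
Kite €20.98: children's toys, buyer-exempt → 0% → €0.00
Pasta (2 lb) €4.45: unprepared groceries → 5.75% → €0.26
Greek yogurt (32 oz) €7.69: unprepared groceries → 5.75% → €0.44
Frozen peas €2.65: unprepared groceries → 5.75% → €0.15
Peanut butter €3.95: unprepared groceries → 5.75% → €0.23
Total tax = €0.32 + €0.26 + €0.44 + €0.15 + €0.23 = €1.40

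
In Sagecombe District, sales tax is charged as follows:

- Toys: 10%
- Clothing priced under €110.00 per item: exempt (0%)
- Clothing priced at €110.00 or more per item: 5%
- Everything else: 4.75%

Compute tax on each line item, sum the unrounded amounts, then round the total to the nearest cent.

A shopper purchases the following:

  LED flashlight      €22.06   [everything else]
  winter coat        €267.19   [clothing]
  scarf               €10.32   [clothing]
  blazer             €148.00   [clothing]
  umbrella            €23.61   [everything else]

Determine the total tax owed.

LED flashlight €22.06: everything else → 4.75% → €1.04785
Winter coat €267.19: clothing, €110.00 or more → 5% → €13.3595
Scarf €10.32: clothing, under €110.00 → 0% → €0.00
Blazer €148.00: clothing, €110.00 or more → 5% → €7.40
Umbrella €23.61: everything else → 4.75% → €1.121475
Unrounded tax sum = €22.928825 → €22.93

€22.93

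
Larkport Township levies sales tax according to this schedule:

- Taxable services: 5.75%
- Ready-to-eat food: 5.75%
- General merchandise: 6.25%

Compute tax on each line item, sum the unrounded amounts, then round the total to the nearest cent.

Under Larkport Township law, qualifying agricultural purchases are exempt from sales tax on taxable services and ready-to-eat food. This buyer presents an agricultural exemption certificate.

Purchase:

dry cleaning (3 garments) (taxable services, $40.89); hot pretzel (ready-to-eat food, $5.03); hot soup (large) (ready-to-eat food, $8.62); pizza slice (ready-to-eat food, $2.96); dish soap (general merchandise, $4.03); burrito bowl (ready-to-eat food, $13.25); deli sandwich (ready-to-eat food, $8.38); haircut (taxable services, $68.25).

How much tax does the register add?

Dry cleaning (3 garments) $40.89: taxable services, buyer-exempt → 0% → $0.00
Hot pretzel $5.03: ready-to-eat food, buyer-exempt → 0% → $0.00
Hot soup (large) $8.62: ready-to-eat food, buyer-exempt → 0% → $0.00
Pizza slice $2.96: ready-to-eat food, buyer-exempt → 0% → $0.00
Dish soap $4.03: general merchandise → 6.25% → $0.251875
Burrito bowl $13.25: ready-to-eat food, buyer-exempt → 0% → $0.00
Deli sandwich $8.38: ready-to-eat food, buyer-exempt → 0% → $0.00
Haircut $68.25: taxable services, buyer-exempt → 0% → $0.00
Unrounded tax sum = $0.251875 → $0.25

$0.25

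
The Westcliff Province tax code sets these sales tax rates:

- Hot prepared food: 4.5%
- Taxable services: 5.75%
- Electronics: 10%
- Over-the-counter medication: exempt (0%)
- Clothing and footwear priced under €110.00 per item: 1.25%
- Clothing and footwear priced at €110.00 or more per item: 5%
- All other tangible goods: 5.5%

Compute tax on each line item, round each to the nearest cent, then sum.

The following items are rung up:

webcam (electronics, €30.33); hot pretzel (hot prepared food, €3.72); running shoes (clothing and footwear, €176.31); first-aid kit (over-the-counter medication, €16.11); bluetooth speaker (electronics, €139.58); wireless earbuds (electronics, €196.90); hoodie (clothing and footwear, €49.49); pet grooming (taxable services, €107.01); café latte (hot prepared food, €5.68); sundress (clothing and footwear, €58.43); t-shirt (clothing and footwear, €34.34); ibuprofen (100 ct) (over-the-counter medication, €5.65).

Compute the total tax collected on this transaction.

Webcam €30.33: electronics → 10% → €3.03
Hot pretzel €3.72: hot prepared food → 4.5% → €0.17
Running shoes €176.31: clothing and footwear, €110.00 or more → 5% → €8.82
First-aid kit €16.11: over-the-counter medication → 0% → €0.00
Bluetooth speaker €139.58: electronics → 10% → €13.96
Wireless earbuds €196.90: electronics → 10% → €19.69
Hoodie €49.49: clothing and footwear, under €110.00 → 1.25% → €0.62
Pet grooming €107.01: taxable services → 5.75% → €6.15
Café latte €5.68: hot prepared food → 4.5% → €0.26
Sundress €58.43: clothing and footwear, under €110.00 → 1.25% → €0.73
T-shirt €34.34: clothing and footwear, under €110.00 → 1.25% → €0.43
Ibuprofen (100 ct) €5.65: over-the-counter medication → 0% → €0.00
Total tax = €3.03 + €0.17 + €8.82 + €13.96 + €19.69 + €0.62 + €6.15 + €0.26 + €0.73 + €0.43 = €53.86

€53.86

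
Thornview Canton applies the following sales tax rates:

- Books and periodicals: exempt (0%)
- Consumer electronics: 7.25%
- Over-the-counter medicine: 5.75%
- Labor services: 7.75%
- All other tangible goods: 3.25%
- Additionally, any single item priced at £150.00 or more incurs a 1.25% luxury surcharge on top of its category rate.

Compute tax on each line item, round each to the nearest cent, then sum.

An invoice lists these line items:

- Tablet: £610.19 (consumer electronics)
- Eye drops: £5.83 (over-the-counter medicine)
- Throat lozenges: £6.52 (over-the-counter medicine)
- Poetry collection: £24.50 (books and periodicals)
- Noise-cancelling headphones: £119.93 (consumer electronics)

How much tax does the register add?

Tablet £610.19: consumer electronics → 7.25% + 1.25% surcharge = 8.5% → £51.87
Eye drops £5.83: over-the-counter medicine → 5.75% → £0.34
Throat lozenges £6.52: over-the-counter medicine → 5.75% → £0.37
Poetry collection £24.50: books and periodicals → 0% → £0.00
Noise-cancelling headphones £119.93: consumer electronics → 7.25% → £8.69
Total tax = £51.87 + £0.34 + £0.37 + £8.69 = £61.27

£61.27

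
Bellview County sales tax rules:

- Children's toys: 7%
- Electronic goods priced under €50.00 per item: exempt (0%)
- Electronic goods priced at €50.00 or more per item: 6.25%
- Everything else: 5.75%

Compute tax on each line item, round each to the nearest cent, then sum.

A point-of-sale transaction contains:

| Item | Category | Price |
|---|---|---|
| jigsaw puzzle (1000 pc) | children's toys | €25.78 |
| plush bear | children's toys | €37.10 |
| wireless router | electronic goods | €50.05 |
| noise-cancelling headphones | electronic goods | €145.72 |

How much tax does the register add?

€16.64

Jigsaw puzzle (1000 pc) €25.78: children's toys → 7% → €1.80
Plush bear €37.10: children's toys → 7% → €2.60
Wireless router €50.05: electronic goods, €50.00 or more → 6.25% → €3.13
Noise-cancelling headphones €145.72: electronic goods, €50.00 or more → 6.25% → €9.11
Total tax = €1.80 + €2.60 + €3.13 + €9.11 = €16.64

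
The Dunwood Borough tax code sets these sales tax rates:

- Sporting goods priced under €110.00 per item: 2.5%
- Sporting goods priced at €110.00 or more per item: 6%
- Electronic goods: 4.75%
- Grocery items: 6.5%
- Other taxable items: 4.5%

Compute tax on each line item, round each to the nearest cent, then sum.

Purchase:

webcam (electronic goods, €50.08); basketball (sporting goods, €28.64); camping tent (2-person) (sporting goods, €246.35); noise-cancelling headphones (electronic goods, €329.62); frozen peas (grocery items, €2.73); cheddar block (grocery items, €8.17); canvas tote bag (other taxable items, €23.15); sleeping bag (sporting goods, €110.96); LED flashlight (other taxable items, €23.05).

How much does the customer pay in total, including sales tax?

€865.74

Webcam €50.08: electronic goods → 4.75% → €2.38
Basketball €28.64: sporting goods, under €110.00 → 2.5% → €0.72
Camping tent (2-person) €246.35: sporting goods, €110.00 or more → 6% → €14.78
Noise-cancelling headphones €329.62: electronic goods → 4.75% → €15.66
Frozen peas €2.73: grocery items → 6.5% → €0.18
Cheddar block €8.17: grocery items → 6.5% → €0.53
Canvas tote bag €23.15: other taxable items → 4.5% → €1.04
Sleeping bag €110.96: sporting goods, €110.00 or more → 6% → €6.66
LED flashlight €23.05: other taxable items → 4.5% → €1.04
Subtotal = €822.75; tax = €42.99; total due = €865.74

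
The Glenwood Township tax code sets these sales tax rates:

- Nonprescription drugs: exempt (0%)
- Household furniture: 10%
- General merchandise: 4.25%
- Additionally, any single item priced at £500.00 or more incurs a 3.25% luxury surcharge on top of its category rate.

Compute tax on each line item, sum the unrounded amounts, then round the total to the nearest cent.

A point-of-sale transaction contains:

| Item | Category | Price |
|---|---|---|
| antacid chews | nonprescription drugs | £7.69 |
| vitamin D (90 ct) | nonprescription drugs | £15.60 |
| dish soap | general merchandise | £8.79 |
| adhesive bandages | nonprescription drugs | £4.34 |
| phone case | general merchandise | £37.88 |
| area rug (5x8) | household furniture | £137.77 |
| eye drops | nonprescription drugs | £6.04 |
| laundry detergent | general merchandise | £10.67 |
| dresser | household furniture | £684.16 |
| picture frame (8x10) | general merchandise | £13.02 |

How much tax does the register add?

£107.42

Antacid chews £7.69: nonprescription drugs → 0% → £0.00
Vitamin D (90 ct) £15.60: nonprescription drugs → 0% → £0.00
Dish soap £8.79: general merchandise → 4.25% → £0.373575
Adhesive bandages £4.34: nonprescription drugs → 0% → £0.00
Phone case £37.88: general merchandise → 4.25% → £1.6099
Area rug (5x8) £137.77: household furniture → 10% → £13.777
Eye drops £6.04: nonprescription drugs → 0% → £0.00
Laundry detergent £10.67: general merchandise → 4.25% → £0.453475
Dresser £684.16: household furniture → 10% + 3.25% surcharge = 13.25% → £90.6512
Picture frame (8x10) £13.02: general merchandise → 4.25% → £0.55335
Unrounded tax sum = £107.4185 → £107.42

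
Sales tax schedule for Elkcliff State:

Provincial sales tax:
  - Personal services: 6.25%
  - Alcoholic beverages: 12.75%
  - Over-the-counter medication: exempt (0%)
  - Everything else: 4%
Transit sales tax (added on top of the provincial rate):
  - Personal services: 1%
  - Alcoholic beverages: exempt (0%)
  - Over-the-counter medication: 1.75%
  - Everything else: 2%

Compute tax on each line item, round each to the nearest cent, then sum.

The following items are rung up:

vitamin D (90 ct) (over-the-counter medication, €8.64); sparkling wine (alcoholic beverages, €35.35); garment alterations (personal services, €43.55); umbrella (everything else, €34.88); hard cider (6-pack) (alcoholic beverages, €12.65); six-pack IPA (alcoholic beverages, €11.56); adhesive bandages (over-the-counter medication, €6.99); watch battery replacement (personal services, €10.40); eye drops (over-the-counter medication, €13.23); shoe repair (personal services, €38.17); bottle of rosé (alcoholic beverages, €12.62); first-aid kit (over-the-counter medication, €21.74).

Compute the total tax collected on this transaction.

Vitamin D (90 ct) €8.64: over-the-counter medication → 0% + 1.75% transit = 1.75% → €0.15
Sparkling wine €35.35: alcoholic beverages → 12.75% + 0% transit = 12.75% → €4.51
Garment alterations €43.55: personal services → 6.25% + 1% transit = 7.25% → €3.16
Umbrella €34.88: everything else → 4% + 2% transit = 6% → €2.09
Hard cider (6-pack) €12.65: alcoholic beverages → 12.75% + 0% transit = 12.75% → €1.61
Six-pack IPA €11.56: alcoholic beverages → 12.75% + 0% transit = 12.75% → €1.47
Adhesive bandages €6.99: over-the-counter medication → 0% + 1.75% transit = 1.75% → €0.12
Watch battery replacement €10.40: personal services → 6.25% + 1% transit = 7.25% → €0.75
Eye drops €13.23: over-the-counter medication → 0% + 1.75% transit = 1.75% → €0.23
Shoe repair €38.17: personal services → 6.25% + 1% transit = 7.25% → €2.77
Bottle of rosé €12.62: alcoholic beverages → 12.75% + 0% transit = 12.75% → €1.61
First-aid kit €21.74: over-the-counter medication → 0% + 1.75% transit = 1.75% → €0.38
Total tax = €0.15 + €4.51 + €3.16 + €2.09 + €1.61 + €1.47 + €0.12 + €0.75 + €0.23 + €2.77 + €1.61 + €0.38 = €18.85

€18.85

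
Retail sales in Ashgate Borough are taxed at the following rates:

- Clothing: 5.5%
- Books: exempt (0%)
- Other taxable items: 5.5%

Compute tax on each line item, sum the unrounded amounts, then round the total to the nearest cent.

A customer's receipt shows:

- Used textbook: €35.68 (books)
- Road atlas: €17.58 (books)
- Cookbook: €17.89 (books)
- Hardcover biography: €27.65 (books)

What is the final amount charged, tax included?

€98.80

Used textbook €35.68: books → 0% → €0.00
Road atlas €17.58: books → 0% → €0.00
Cookbook €17.89: books → 0% → €0.00
Hardcover biography €27.65: books → 0% → €0.00
Subtotal = €98.80; unrounded tax = €0.00 → €0.00; total due = €98.80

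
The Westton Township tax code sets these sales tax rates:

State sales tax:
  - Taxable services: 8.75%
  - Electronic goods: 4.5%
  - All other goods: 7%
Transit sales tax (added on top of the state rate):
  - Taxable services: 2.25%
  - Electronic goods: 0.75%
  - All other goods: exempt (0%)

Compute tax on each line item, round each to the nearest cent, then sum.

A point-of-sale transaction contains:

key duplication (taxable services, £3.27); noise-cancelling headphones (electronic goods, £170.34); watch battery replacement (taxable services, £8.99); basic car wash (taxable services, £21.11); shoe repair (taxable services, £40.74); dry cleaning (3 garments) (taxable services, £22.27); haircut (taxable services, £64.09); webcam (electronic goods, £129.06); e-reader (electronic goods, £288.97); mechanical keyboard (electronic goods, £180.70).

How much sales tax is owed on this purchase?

£58.03

Key duplication £3.27: taxable services → 8.75% + 2.25% transit = 11% → £0.36
Noise-cancelling headphones £170.34: electronic goods → 4.5% + 0.75% transit = 5.25% → £8.94
Watch battery replacement £8.99: taxable services → 8.75% + 2.25% transit = 11% → £0.99
Basic car wash £21.11: taxable services → 8.75% + 2.25% transit = 11% → £2.32
Shoe repair £40.74: taxable services → 8.75% + 2.25% transit = 11% → £4.48
Dry cleaning (3 garments) £22.27: taxable services → 8.75% + 2.25% transit = 11% → £2.45
Haircut £64.09: taxable services → 8.75% + 2.25% transit = 11% → £7.05
Webcam £129.06: electronic goods → 4.5% + 0.75% transit = 5.25% → £6.78
E-reader £288.97: electronic goods → 4.5% + 0.75% transit = 5.25% → £15.17
Mechanical keyboard £180.70: electronic goods → 4.5% + 0.75% transit = 5.25% → £9.49
Total tax = £0.36 + £8.94 + £0.99 + £2.32 + £4.48 + £2.45 + £7.05 + £6.78 + £15.17 + £9.49 = £58.03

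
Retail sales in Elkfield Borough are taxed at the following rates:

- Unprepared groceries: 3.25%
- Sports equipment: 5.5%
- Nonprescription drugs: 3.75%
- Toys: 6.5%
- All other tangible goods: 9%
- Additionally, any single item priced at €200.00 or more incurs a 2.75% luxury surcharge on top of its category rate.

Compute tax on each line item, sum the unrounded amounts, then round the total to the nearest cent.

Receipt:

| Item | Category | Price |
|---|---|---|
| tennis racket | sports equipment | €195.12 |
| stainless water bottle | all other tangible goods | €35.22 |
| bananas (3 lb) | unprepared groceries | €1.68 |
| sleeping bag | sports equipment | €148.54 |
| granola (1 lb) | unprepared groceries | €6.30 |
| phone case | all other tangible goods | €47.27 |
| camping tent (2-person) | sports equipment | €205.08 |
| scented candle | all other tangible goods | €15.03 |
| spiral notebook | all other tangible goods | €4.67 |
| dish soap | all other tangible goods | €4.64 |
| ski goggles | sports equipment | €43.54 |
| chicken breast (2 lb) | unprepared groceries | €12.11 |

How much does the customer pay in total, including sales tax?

€767.68

Tennis racket €195.12: sports equipment → 5.5% → €10.7316
Stainless water bottle €35.22: all other tangible goods → 9% → €3.1698
Bananas (3 lb) €1.68: unprepared groceries → 3.25% → €0.0546
Sleeping bag €148.54: sports equipment → 5.5% → €8.1697
Granola (1 lb) €6.30: unprepared groceries → 3.25% → €0.20475
Phone case €47.27: all other tangible goods → 9% → €4.2543
Camping tent (2-person) €205.08: sports equipment → 5.5% + 2.75% surcharge = 8.25% → €16.9191
Scented candle €15.03: all other tangible goods → 9% → €1.3527
Spiral notebook €4.67: all other tangible goods → 9% → €0.4203
Dish soap €4.64: all other tangible goods → 9% → €0.4176
Ski goggles €43.54: sports equipment → 5.5% → €2.3947
Chicken breast (2 lb) €12.11: unprepared groceries → 3.25% → €0.393575
Subtotal = €719.20; unrounded tax = €48.482725 → €48.48; total due = €767.68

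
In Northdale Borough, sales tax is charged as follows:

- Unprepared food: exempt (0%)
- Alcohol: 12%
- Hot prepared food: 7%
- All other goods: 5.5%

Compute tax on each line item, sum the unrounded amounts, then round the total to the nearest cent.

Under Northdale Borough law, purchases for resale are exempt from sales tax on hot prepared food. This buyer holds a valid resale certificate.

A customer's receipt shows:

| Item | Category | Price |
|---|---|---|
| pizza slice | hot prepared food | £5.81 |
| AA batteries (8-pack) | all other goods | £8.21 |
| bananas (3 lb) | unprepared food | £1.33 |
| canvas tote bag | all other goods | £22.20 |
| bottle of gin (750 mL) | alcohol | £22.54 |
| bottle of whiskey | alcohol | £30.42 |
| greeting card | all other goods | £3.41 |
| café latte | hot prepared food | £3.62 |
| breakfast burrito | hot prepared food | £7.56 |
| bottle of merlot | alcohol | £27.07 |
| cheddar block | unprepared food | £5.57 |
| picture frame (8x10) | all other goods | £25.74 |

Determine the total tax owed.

Pizza slice £5.81: hot prepared food, buyer-exempt → 0% → £0.00
AA batteries (8-pack) £8.21: all other goods → 5.5% → £0.45155
Bananas (3 lb) £1.33: unprepared food → 0% → £0.00
Canvas tote bag £22.20: all other goods → 5.5% → £1.221
Bottle of gin (750 mL) £22.54: alcohol → 12% → £2.7048
Bottle of whiskey £30.42: alcohol → 12% → £3.6504
Greeting card £3.41: all other goods → 5.5% → £0.18755
Café latte £3.62: hot prepared food, buyer-exempt → 0% → £0.00
Breakfast burrito £7.56: hot prepared food, buyer-exempt → 0% → £0.00
Bottle of merlot £27.07: alcohol → 12% → £3.2484
Cheddar block £5.57: unprepared food → 0% → £0.00
Picture frame (8x10) £25.74: all other goods → 5.5% → £1.4157
Unrounded tax sum = £12.8794 → £12.88

£12.88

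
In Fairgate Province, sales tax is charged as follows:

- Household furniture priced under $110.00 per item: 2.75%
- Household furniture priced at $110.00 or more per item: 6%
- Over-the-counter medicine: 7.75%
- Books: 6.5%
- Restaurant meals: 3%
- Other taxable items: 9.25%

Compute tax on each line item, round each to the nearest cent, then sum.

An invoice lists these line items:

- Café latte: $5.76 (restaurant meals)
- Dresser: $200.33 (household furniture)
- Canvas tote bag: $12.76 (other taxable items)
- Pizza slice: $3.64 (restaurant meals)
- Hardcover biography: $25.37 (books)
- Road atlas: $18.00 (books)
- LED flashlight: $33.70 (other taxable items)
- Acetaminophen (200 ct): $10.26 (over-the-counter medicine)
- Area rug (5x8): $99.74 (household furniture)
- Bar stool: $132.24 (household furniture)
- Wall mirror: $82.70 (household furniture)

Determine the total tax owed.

Café latte $5.76: restaurant meals → 3% → $0.17
Dresser $200.33: household furniture, $110.00 or more → 6% → $12.02
Canvas tote bag $12.76: other taxable items → 9.25% → $1.18
Pizza slice $3.64: restaurant meals → 3% → $0.11
Hardcover biography $25.37: books → 6.5% → $1.65
Road atlas $18.00: books → 6.5% → $1.17
LED flashlight $33.70: other taxable items → 9.25% → $3.12
Acetaminophen (200 ct) $10.26: over-the-counter medicine → 7.75% → $0.80
Area rug (5x8) $99.74: household furniture, under $110.00 → 2.75% → $2.74
Bar stool $132.24: household furniture, $110.00 or more → 6% → $7.93
Wall mirror $82.70: household furniture, under $110.00 → 2.75% → $2.27
Total tax = $0.17 + $12.02 + $1.18 + $0.11 + $1.65 + $1.17 + $3.12 + $0.80 + $2.74 + $7.93 + $2.27 = $33.16

$33.16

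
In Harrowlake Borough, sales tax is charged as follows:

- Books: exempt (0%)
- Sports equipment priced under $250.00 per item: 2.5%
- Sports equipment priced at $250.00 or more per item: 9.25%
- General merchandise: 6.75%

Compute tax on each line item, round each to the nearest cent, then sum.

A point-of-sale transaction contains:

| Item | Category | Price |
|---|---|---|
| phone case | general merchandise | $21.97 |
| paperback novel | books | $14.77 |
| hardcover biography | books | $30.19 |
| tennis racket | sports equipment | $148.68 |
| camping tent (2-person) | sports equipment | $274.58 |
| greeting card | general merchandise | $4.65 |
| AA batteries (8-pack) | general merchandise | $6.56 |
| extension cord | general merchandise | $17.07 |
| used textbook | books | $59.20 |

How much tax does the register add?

$32.50

Phone case $21.97: general merchandise → 6.75% → $1.48
Paperback novel $14.77: books → 0% → $0.00
Hardcover biography $30.19: books → 0% → $0.00
Tennis racket $148.68: sports equipment, under $250.00 → 2.5% → $3.72
Camping tent (2-person) $274.58: sports equipment, $250.00 or more → 9.25% → $25.40
Greeting card $4.65: general merchandise → 6.75% → $0.31
AA batteries (8-pack) $6.56: general merchandise → 6.75% → $0.44
Extension cord $17.07: general merchandise → 6.75% → $1.15
Used textbook $59.20: books → 0% → $0.00
Total tax = $1.48 + $3.72 + $25.40 + $0.31 + $0.44 + $1.15 = $32.50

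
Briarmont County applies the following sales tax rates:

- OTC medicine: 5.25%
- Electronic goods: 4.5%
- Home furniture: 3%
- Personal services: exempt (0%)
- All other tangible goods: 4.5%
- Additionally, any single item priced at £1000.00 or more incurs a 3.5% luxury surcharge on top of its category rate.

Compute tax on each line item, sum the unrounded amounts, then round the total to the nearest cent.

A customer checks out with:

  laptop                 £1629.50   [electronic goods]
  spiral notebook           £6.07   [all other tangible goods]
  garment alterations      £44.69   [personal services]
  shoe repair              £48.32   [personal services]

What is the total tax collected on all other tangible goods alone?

Spiral notebook £6.07: all other tangible goods → 4.5% → £0.27315
Tax on all other tangible goods: unrounded sum = £0.27315 → £0.27

£0.27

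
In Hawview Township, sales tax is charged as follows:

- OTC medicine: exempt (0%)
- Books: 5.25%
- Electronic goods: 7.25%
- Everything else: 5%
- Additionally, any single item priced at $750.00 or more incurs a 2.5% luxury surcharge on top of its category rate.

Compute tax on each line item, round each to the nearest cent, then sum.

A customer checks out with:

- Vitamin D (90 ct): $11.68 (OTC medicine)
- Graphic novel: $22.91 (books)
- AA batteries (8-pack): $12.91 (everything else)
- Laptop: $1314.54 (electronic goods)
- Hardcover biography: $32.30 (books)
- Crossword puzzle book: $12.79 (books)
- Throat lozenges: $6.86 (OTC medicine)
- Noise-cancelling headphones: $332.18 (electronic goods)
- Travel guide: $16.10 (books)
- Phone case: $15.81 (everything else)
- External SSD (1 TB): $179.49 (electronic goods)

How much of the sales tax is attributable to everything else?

AA batteries (8-pack) $12.91: everything else → 5% → $0.65
Phone case $15.81: everything else → 5% → $0.79
Tax on everything else = $0.65 + $0.79 = $1.44

$1.44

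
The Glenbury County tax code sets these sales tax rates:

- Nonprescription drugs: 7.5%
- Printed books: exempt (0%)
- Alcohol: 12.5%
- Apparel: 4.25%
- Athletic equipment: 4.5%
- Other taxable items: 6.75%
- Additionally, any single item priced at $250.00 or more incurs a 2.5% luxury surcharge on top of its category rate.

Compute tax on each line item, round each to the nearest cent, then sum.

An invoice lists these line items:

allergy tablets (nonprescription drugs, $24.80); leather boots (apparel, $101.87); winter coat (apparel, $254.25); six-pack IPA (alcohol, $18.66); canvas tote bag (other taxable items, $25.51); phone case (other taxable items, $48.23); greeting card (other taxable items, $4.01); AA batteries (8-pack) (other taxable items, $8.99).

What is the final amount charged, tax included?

Allergy tablets $24.80: nonprescription drugs → 7.5% → $1.86
Leather boots $101.87: apparel → 4.25% → $4.33
Winter coat $254.25: apparel → 4.25% + 2.5% surcharge = 6.75% → $17.16
Six-pack IPA $18.66: alcohol → 12.5% → $2.33
Canvas tote bag $25.51: other taxable items → 6.75% → $1.72
Phone case $48.23: other taxable items → 6.75% → $3.26
Greeting card $4.01: other taxable items → 6.75% → $0.27
AA batteries (8-pack) $8.99: other taxable items → 6.75% → $0.61
Subtotal = $486.32; tax = $31.54; total due = $517.86

$517.86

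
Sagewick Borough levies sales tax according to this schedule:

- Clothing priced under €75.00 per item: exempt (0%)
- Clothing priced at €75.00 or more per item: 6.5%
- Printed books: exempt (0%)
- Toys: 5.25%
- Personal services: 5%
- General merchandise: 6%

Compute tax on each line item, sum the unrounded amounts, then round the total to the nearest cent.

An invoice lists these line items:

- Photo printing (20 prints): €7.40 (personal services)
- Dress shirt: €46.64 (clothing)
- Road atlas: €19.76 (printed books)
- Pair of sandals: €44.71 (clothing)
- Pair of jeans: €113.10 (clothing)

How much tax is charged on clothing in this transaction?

€7.35

Dress shirt €46.64: clothing, under €75.00 → 0% → €0.00
Pair of sandals €44.71: clothing, under €75.00 → 0% → €0.00
Pair of jeans €113.10: clothing, €75.00 or more → 6.5% → €7.3515
Tax on clothing: unrounded sum = €7.3515 → €7.35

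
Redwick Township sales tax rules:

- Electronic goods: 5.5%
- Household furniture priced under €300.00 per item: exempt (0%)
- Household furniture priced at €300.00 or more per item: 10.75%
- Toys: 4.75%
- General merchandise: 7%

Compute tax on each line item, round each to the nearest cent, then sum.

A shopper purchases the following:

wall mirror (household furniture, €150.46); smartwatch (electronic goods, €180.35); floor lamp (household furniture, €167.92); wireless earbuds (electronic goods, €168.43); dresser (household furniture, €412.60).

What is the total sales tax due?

Wall mirror €150.46: household furniture, under €300.00 → 0% → €0.00
Smartwatch €180.35: electronic goods → 5.5% → €9.92
Floor lamp €167.92: household furniture, under €300.00 → 0% → €0.00
Wireless earbuds €168.43: electronic goods → 5.5% → €9.26
Dresser €412.60: household furniture, €300.00 or more → 10.75% → €44.35
Total tax = €9.92 + €9.26 + €44.35 = €63.53

€63.53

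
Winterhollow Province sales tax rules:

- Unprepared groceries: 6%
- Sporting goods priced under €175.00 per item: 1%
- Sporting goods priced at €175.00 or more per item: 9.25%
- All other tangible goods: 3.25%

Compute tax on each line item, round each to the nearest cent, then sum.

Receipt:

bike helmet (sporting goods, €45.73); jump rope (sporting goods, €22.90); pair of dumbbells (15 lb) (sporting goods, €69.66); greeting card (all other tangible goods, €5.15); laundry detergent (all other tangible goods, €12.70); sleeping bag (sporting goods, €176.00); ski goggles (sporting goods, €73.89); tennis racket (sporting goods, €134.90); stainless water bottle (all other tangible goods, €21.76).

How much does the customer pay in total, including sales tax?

€583.74

Bike helmet €45.73: sporting goods, under €175.00 → 1% → €0.46
Jump rope €22.90: sporting goods, under €175.00 → 1% → €0.23
Pair of dumbbells (15 lb) €69.66: sporting goods, under €175.00 → 1% → €0.70
Greeting card €5.15: all other tangible goods → 3.25% → €0.17
Laundry detergent €12.70: all other tangible goods → 3.25% → €0.41
Sleeping bag €176.00: sporting goods, €175.00 or more → 9.25% → €16.28
Ski goggles €73.89: sporting goods, under €175.00 → 1% → €0.74
Tennis racket €134.90: sporting goods, under €175.00 → 1% → €1.35
Stainless water bottle €21.76: all other tangible goods → 3.25% → €0.71
Subtotal = €562.69; tax = €21.05; total due = €583.74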